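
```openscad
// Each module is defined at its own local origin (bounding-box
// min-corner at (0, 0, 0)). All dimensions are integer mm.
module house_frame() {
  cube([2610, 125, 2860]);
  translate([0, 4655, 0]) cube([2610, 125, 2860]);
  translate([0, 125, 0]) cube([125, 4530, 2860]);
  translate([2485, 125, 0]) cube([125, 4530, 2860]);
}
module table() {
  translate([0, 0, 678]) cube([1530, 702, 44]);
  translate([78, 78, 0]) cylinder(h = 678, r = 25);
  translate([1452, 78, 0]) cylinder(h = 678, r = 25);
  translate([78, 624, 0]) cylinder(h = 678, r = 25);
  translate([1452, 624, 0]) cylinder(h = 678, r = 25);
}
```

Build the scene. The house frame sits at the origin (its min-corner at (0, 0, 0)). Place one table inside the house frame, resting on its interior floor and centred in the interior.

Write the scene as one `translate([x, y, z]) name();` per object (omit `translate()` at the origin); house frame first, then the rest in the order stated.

house_frame();
translate([540, 2039, 0]) table();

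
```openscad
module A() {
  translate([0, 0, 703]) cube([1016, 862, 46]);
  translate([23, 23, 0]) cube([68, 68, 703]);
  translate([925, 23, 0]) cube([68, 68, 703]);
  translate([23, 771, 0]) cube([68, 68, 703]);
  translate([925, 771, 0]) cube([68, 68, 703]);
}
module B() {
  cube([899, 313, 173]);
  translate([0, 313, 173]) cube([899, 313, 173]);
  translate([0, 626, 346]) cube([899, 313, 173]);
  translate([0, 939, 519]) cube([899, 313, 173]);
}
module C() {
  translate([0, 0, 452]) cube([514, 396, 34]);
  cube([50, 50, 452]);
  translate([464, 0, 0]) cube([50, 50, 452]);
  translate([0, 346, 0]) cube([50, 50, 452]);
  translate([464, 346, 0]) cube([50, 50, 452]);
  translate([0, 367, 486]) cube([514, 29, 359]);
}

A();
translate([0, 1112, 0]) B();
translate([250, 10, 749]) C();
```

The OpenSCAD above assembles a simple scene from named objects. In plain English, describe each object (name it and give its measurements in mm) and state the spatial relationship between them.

A is a table with a 1016×862 mm rectangular top, 46 mm thick, top surface at z = 749 mm, supported by four 68×68 mm square legs, each inset 23 mm from the nearest pair of top edges, running from the floor.

B is a run of 4 identical solid stair steps. Each tread is 899×313 mm and each step block is 173 mm high. Step 1 rests on the floor; step k is offset from step 1 by (k−1)×313 mm in y and (k−1)×173 mm in z.

C is a chair. The seat is a 514×396×34 mm slab with its top at z = 486 mm, on four 50×50 mm corner legs (flush with the seat edges, standing on z = 0). A flat backrest 29 mm thick, 359 mm tall, spans the full seat width and rises from the seat top along its +y edge, rear face flush with the rear of the seat.

The staircase is on the floor beside the table on its +y side. The chair is on top of the table.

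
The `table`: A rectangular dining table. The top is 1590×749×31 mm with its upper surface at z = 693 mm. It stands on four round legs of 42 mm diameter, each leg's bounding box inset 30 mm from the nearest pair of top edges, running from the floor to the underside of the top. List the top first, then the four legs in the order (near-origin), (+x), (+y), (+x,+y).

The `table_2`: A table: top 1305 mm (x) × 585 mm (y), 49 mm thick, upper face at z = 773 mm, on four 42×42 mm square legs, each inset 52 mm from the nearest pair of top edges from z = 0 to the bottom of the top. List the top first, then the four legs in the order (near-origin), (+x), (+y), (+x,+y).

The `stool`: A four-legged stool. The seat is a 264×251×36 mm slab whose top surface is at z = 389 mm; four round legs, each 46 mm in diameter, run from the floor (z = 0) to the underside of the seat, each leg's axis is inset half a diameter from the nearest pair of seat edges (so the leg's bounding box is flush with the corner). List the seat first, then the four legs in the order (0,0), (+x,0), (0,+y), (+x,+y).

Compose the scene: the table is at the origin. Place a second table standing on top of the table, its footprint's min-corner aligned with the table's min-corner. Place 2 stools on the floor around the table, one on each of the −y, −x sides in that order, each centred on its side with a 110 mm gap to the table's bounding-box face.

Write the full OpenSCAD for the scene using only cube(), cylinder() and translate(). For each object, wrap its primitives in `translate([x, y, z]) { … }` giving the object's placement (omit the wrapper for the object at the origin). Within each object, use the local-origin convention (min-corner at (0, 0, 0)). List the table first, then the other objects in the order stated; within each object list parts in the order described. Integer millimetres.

translate([0, 0, 662]) cube([1590, 749, 31]);
translate([51, 51, 0]) cylinder(h = 662, r = 21);
translate([1539, 51, 0]) cylinder(h = 662, r = 21);
translate([51, 698, 0]) cylinder(h = 662, r = 21);
translate([1539, 698, 0]) cylinder(h = 662, r = 21);
translate([0, 0, 693]) {
  translate([0, 0, 724]) cube([1305, 585, 49]);
  translate([52, 52, 0]) cube([42, 42, 724]);
  translate([1211, 52, 0]) cube([42, 42, 724]);
  translate([52, 491, 0]) cube([42, 42, 724]);
  translate([1211, 491, 0]) cube([42, 42, 724]);
}
translate([663, -361, 0]) {
  translate([0, 0, 353]) cube([264, 251, 36]);
  translate([23, 23, 0]) cylinder(h = 353, r = 23);
  translate([241, 23, 0]) cylinder(h = 353, r = 23);
  translate([23, 228, 0]) cylinder(h = 353, r = 23);
  translate([241, 228, 0]) cylinder(h = 353, r = 23);
}
translate([-374, 249, 0]) {
  translate([0, 0, 353]) cube([264, 251, 36]);
  translate([23, 23, 0]) cylinder(h = 353, r = 23);
  translate([241, 23, 0]) cylinder(h = 353, r = 23);
  translate([23, 228, 0]) cylinder(h = 353, r = 23);
  translate([241, 228, 0]) cylinder(h = 353, r = 23);
}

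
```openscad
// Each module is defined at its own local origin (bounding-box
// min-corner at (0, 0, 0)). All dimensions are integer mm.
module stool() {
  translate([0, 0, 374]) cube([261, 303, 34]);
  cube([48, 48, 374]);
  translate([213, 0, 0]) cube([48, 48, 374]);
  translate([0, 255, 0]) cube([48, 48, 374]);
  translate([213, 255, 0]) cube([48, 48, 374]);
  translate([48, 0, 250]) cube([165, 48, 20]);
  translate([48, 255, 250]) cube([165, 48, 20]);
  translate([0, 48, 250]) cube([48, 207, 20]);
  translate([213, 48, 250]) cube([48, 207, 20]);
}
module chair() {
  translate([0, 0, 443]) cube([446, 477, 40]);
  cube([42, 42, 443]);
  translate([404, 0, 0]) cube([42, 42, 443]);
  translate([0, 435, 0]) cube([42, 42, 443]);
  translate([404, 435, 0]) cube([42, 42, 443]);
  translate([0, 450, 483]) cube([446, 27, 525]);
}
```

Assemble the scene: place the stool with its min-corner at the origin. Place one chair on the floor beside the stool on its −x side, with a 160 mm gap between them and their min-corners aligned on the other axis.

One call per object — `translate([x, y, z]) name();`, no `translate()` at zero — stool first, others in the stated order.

stool();
translate([-606, 0, 0]) chair();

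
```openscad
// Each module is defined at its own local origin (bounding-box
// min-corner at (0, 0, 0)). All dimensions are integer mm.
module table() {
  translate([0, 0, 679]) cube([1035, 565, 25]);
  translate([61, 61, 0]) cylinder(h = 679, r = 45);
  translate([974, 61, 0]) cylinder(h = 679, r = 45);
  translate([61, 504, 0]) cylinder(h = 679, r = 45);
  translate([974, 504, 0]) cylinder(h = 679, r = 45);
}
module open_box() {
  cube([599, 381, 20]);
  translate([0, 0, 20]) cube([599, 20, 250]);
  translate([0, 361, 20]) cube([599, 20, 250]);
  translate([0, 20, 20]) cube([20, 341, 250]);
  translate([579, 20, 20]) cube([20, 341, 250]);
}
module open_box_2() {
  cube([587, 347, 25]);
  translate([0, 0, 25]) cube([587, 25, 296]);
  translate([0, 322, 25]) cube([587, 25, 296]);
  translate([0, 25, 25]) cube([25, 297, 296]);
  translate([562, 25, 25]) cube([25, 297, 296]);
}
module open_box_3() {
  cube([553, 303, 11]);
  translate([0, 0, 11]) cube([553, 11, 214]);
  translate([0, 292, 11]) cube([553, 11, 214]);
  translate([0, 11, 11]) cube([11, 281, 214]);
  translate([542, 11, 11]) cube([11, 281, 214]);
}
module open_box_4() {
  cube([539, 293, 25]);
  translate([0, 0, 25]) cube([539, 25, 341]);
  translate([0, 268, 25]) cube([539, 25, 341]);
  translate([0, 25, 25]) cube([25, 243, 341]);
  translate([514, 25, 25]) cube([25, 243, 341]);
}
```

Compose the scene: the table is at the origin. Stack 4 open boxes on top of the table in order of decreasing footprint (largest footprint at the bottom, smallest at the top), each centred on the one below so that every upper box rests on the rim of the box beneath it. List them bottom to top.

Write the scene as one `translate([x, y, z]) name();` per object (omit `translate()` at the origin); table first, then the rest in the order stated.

table();
translate([218, 92, 704]) open_box();
translate([224, 109, 974]) open_box_2();
translate([241, 131, 1295]) open_box_3();
translate([248, 136, 1520]) open_box_4();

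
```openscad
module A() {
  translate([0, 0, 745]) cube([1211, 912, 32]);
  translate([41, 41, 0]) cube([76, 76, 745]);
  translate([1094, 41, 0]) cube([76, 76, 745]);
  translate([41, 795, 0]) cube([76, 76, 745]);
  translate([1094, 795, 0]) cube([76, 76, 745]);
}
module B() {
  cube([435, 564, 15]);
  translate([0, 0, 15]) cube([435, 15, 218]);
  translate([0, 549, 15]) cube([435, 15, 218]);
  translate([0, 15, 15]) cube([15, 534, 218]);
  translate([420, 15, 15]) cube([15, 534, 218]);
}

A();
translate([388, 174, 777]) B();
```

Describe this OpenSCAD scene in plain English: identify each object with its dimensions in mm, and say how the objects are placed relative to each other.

A is a table with a 1211×912 mm rectangular top, 32 mm thick, top surface at z = 777 mm, supported by four 76×76 mm square legs, each inset 41 mm from the nearest pair of top edges, running from the floor.

B is an open storage box with external size 435×564×233 mm and wall thickness 15 mm (the base is also 15 mm thick). The base covers the whole footprint; the four walls stand on the base, with the y-facing walls full-width and the x-facing walls fitting between their inner faces.

The open box is on top of the table, centred.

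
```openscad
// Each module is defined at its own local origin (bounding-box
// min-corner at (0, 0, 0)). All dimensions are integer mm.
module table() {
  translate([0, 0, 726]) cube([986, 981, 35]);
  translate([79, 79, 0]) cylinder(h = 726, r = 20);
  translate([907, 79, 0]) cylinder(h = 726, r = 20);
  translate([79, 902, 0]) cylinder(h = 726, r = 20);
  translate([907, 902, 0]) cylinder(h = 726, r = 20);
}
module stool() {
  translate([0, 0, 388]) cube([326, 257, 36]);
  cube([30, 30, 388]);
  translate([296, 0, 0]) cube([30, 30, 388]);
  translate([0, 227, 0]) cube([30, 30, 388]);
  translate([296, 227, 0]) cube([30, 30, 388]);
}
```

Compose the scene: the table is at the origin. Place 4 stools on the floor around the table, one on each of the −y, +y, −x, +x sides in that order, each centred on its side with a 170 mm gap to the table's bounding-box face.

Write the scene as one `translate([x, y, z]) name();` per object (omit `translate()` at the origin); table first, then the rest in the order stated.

table();
translate([330, -427, 0]) stool();
translate([330, 1151, 0]) stool();
translate([-496, 362, 0]) stool();
translate([1156, 362, 0]) stool();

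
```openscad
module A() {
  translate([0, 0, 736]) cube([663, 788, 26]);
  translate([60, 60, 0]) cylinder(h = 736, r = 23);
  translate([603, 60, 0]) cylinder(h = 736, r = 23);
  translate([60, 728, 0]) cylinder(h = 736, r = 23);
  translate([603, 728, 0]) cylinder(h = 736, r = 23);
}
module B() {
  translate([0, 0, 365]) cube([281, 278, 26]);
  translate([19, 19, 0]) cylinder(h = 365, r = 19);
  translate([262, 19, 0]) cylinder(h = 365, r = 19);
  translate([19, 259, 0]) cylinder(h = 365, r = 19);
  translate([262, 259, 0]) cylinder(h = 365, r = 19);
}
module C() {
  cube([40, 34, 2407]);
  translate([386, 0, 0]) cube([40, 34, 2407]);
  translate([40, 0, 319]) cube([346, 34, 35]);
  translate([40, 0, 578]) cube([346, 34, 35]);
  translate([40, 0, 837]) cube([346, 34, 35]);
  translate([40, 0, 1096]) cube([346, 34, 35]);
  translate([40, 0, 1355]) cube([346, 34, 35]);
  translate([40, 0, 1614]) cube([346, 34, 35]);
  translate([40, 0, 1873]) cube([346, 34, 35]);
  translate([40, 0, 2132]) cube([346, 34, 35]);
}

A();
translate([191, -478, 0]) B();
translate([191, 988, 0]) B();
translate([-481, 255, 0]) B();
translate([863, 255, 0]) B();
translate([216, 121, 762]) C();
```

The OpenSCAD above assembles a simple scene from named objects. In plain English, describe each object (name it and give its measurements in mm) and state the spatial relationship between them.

A is a table: top 663 mm (x) × 788 mm (y), 26 mm thick, upper face at z = 762 mm, on four round legs of 46 mm diameter, each leg's bounding box inset 37 mm from the nearest pair of top edges, running from z = 0 to the bottom of the top.

B is a simple wooden stool: a rectangular seat 281 mm (x) by 278 mm (y), 26 mm thick, top face at z = 391 mm, on four round legs, each 38 mm in diameter. The legs rest on z = 0, each leg's axis is inset half a diameter from the nearest pair of seat edges (so the leg's bounding box is flush with the corner).

C is a straight ladder. Two 40×34 mm vertical rails, 2407 mm tall, stand 426 mm apart (outside-to-outside) with their front faces coplanar on the −y side. 8 rungs, each 34 mm deep and 35 mm tall, span between the inner faces of the rails, front faces flush with the rails. The lowest rung's underside is at z = 319 mm and rungs are spaced 259 mm apart (underside to underside).

Four stools sit around the table at the −y, +y, −x, +x sides. The ladder is on top of the table.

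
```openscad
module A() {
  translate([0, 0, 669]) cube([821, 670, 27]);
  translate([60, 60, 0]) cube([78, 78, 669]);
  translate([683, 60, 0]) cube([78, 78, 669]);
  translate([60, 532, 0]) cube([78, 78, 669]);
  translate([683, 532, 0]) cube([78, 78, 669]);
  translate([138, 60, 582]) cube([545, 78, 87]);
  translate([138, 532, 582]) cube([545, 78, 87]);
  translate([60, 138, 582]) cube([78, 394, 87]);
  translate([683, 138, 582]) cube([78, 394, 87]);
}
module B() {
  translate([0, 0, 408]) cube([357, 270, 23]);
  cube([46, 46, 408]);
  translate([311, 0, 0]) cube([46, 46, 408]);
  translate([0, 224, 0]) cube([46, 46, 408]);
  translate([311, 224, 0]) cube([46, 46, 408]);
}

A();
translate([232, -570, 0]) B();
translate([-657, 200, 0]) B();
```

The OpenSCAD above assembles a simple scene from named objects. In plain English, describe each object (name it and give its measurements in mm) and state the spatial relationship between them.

A is a table with a 821×670 mm rectangular top, 27 mm thick, top surface at z = 696 mm, supported by four 78×78 mm square legs, each inset 60 mm from the nearest pair of top edges, running from the floor. Four apron rails, 78 mm thick and 87 mm tall, run between adjacent legs with their top edges flush with the underside of the top and their outer faces flush with the legs' outer faces.

B is a simple wooden stool: a rectangular seat 357 mm (x) by 270 mm (y), 23 mm thick, top face at z = 431 mm, on four square legs, each 46×46 mm in cross-section. The legs rest on z = 0, each flush with a corner of the seat.

Two stools sit around the table at the −y, −x sides.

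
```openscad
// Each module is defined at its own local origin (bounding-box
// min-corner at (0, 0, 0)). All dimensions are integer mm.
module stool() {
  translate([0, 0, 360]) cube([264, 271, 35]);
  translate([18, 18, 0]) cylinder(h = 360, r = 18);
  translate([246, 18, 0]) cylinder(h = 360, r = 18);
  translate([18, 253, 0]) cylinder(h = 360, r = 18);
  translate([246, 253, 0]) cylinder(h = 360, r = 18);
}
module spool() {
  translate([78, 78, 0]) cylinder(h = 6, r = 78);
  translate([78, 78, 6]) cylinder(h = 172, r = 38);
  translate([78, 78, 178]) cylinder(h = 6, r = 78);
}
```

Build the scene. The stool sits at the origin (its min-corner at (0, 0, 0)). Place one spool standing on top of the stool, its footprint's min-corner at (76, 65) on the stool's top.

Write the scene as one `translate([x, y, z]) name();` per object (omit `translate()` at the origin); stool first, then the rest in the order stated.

stool();
translate([76, 65, 395]) spool();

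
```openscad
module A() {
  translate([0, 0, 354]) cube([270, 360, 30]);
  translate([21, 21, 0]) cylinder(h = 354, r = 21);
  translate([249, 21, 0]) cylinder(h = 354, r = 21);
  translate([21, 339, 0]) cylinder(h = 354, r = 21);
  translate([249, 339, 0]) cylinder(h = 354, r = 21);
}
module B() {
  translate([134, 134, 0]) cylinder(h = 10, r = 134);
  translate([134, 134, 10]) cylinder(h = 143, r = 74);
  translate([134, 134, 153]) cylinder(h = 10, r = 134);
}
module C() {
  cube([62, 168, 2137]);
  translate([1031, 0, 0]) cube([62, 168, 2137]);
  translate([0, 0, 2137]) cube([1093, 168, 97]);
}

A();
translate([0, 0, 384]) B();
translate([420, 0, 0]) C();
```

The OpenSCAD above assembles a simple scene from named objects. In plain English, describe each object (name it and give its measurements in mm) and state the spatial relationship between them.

A is a four-legged stool. The seat is a 270×360×30 mm slab whose top surface is at z = 384 mm; four round legs, each 42 mm in diameter, run from the floor (z = 0) to the underside of the seat, each leg's axis is inset half a diameter from the nearest pair of seat edges (so the leg's bounding box is flush with the corner).

B is a spool: two coaxial disc flanges of radius 134 mm and thickness 10 mm, joined by a core cylinder of radius 74 mm and height 143 mm. The lower flange rests on z = 0 and the three cylinders share a vertical axis.

C is a door frame. The clear opening is 969 mm wide and 2137 mm high. Two 62 mm wide jambs, 168 mm deep, stand either side of the opening from the floor to the top of the opening. A 97 mm thick head sits across the top of both jambs, spanning the full outside width of the frame.

The spool is on top of the stool. The door frame is on the floor beside the stool on its +x side.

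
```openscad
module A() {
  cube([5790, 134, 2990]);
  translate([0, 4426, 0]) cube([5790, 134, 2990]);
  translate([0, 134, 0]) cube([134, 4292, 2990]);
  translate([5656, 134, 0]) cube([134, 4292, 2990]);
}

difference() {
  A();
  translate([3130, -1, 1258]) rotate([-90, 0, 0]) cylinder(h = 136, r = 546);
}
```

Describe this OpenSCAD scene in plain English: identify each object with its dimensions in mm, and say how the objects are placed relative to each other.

A is a box-shaped house frame (walls only): outside footprint 5790×4560 mm, wall height 2990 mm, wall thickness 134 mm. The two y-facing walls run the full x-width; the two x-facing walls fit between the inner faces of the y-facing walls.

The house frame has a circular hole of radius 546 mm through its front wall, centred at (x = 3130, z = 1258).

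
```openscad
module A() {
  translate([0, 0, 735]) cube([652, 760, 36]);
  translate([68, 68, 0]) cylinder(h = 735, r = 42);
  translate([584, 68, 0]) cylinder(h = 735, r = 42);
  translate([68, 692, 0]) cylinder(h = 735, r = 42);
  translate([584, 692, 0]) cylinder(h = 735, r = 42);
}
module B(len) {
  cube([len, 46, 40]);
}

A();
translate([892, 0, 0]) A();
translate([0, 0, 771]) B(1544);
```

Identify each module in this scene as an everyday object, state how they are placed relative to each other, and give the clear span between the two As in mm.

A is a table. B is a beam. A beam spans the tops of two tables. The clear span between the two tables is 240 mm.

Second table starts at x = 892; first ends at x = 652; clear span = 892 − 652 = 240 mm.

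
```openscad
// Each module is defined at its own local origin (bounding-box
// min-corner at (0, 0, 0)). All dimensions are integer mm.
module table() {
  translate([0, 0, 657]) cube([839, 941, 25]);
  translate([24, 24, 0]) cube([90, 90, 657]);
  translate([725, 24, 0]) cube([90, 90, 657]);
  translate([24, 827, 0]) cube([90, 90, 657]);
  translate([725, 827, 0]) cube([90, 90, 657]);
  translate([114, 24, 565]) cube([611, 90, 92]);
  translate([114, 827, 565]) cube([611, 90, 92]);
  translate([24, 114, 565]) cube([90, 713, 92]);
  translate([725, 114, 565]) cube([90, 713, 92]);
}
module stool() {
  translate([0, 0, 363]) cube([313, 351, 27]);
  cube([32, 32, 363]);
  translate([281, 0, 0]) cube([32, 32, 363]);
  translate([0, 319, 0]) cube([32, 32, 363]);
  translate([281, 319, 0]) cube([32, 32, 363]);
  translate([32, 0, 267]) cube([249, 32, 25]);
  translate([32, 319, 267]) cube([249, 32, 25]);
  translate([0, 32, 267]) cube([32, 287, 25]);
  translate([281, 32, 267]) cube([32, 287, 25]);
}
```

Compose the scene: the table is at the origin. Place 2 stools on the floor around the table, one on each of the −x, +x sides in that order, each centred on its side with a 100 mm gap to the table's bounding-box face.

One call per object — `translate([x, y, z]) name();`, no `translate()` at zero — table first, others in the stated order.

table();
translate([-413, 295, 0]) stool();
translate([939, 295, 0]) stool();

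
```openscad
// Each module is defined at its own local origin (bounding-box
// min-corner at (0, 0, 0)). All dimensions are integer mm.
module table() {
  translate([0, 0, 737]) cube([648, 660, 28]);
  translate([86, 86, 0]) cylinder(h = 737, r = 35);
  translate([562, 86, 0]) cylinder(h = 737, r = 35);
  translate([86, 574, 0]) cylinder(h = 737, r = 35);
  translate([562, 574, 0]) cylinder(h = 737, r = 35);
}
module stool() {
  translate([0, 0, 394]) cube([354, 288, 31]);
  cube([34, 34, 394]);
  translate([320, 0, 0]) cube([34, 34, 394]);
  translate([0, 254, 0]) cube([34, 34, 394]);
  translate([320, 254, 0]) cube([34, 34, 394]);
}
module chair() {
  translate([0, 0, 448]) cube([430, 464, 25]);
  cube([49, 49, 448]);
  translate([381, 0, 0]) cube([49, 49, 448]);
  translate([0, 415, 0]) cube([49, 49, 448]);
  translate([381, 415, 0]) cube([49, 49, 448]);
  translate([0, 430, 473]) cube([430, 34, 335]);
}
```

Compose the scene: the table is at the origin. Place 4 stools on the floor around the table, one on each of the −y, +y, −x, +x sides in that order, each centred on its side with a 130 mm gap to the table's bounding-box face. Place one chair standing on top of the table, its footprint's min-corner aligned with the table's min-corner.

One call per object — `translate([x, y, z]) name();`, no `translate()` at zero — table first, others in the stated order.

table();
translate([147, -418, 0]) stool();
translate([147, 790, 0]) stool();
translate([-484, 186, 0]) stool();
translate([778, 186, 0]) stool();
translate([0, 0, 765]) chair();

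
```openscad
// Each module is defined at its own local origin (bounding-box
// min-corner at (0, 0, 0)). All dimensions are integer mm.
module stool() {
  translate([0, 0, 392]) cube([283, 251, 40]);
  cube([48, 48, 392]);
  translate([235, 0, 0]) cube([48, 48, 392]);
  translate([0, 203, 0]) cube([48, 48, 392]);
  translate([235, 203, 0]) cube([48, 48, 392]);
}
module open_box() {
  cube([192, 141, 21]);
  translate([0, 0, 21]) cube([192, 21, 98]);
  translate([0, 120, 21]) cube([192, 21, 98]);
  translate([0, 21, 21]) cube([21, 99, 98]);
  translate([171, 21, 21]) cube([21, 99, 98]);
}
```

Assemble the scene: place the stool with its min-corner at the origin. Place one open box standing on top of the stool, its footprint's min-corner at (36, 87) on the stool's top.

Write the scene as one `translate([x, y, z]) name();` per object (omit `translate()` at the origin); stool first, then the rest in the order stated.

stool();
translate([36, 87, 432]) open_box();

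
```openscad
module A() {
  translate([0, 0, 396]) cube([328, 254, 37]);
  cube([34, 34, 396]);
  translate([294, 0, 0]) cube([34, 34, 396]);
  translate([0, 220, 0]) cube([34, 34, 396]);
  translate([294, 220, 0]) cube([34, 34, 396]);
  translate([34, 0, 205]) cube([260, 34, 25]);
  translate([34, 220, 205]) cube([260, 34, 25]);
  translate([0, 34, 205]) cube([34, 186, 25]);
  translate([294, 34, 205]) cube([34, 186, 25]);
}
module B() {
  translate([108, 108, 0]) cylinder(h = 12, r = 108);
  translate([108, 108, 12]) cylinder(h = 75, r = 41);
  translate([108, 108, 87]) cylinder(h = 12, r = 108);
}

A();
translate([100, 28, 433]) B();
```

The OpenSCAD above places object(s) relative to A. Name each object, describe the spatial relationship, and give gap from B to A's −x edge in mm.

The spool's min-x is at 100; the stool's min-x is 0; gap = 100 mm.

A is a stool. B is a spool. The spool is on top of the stool. The gap from the spool to the stool's −x edge is 100 mm.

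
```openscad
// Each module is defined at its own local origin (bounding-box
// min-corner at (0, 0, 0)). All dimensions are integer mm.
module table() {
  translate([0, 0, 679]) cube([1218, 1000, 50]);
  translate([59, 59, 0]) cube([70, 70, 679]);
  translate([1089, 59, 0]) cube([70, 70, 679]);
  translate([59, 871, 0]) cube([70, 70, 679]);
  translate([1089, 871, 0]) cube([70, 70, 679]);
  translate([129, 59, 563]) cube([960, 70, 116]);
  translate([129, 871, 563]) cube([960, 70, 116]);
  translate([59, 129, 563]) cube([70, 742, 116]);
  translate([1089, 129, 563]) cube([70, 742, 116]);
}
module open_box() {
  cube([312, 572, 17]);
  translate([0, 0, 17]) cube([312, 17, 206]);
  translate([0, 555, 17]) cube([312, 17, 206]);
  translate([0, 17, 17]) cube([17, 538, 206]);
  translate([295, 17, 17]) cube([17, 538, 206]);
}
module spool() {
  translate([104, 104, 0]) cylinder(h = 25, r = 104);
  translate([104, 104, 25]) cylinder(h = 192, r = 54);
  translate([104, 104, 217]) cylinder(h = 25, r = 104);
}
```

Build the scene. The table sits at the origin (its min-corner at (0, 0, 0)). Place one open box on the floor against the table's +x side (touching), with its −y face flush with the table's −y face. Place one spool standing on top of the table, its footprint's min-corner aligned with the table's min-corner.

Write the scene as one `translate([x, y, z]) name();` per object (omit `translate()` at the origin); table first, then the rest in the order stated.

table();
translate([1218, 0, 0]) open_box();
translate([0, 0, 729]) spool();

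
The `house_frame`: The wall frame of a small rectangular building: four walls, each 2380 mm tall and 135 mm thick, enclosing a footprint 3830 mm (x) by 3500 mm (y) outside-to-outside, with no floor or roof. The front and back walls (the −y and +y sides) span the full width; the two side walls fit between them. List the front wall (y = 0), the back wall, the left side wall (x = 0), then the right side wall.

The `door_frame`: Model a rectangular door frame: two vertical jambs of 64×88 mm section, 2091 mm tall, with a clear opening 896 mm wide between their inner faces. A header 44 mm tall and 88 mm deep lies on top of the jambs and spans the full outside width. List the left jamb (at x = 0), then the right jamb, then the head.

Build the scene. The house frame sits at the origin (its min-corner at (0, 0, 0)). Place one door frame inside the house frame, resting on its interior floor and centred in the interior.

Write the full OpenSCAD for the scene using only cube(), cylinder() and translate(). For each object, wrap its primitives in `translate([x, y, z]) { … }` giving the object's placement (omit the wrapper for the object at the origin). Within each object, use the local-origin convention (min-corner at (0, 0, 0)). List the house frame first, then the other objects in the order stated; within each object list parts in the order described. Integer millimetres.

cube([3830, 135, 2380]);
translate([0, 3365, 0]) cube([3830, 135, 2380]);
translate([0, 135, 0]) cube([135, 3230, 2380]);
translate([3695, 135, 0]) cube([135, 3230, 2380]);
translate([1403, 1706, 0]) {
  cube([64, 88, 2091]);
  translate([960, 0, 0]) cube([64, 88, 2091]);
  translate([0, 0, 2091]) cube([1024, 88, 44]);
}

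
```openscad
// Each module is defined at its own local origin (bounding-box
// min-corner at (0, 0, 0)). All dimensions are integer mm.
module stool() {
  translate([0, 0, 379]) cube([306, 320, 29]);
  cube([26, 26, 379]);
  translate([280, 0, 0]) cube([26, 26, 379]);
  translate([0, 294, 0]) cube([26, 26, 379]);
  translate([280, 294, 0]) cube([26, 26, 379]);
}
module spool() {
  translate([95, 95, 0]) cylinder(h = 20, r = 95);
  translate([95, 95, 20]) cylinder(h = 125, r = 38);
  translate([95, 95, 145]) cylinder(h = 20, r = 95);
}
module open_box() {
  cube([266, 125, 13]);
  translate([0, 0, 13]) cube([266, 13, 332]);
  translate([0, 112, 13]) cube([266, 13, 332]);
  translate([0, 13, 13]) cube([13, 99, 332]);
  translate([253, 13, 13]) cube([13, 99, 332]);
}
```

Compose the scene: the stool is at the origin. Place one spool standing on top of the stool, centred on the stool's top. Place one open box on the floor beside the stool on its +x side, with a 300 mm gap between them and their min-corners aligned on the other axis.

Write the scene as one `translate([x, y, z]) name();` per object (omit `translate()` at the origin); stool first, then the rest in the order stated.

stool();
translate([58, 65, 408]) spool();
translate([606, 0, 0]) open_box();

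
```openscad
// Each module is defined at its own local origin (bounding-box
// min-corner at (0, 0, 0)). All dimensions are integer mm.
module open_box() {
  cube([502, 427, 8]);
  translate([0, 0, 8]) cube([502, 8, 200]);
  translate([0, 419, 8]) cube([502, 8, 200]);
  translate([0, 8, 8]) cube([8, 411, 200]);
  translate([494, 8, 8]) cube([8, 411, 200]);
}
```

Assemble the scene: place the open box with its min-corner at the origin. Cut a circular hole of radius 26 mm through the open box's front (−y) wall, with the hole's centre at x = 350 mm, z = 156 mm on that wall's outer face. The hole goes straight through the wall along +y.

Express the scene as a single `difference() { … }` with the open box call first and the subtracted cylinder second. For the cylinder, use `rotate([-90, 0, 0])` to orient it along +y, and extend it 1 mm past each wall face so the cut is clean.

difference() {
  open_box();
  translate([350, -1, 156]) rotate([-90, 0, 0]) cylinder(h = 10, r = 26);
}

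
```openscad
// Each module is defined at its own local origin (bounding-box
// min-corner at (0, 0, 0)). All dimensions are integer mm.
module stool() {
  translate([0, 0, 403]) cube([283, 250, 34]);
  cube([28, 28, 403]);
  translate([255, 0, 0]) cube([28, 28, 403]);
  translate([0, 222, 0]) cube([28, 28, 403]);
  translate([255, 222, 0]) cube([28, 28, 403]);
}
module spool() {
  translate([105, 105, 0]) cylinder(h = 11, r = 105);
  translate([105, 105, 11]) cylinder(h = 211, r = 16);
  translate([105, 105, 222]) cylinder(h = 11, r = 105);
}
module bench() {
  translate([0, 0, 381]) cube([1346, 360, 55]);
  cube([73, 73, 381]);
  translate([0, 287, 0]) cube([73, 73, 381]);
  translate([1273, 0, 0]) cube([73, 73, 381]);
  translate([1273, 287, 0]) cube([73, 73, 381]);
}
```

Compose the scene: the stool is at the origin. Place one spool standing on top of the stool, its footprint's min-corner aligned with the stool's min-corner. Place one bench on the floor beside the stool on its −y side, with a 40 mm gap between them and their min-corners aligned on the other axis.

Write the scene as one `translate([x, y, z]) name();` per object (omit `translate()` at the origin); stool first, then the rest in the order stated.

stool();
translate([0, 0, 437]) spool();
translate([0, -400, 0]) bench();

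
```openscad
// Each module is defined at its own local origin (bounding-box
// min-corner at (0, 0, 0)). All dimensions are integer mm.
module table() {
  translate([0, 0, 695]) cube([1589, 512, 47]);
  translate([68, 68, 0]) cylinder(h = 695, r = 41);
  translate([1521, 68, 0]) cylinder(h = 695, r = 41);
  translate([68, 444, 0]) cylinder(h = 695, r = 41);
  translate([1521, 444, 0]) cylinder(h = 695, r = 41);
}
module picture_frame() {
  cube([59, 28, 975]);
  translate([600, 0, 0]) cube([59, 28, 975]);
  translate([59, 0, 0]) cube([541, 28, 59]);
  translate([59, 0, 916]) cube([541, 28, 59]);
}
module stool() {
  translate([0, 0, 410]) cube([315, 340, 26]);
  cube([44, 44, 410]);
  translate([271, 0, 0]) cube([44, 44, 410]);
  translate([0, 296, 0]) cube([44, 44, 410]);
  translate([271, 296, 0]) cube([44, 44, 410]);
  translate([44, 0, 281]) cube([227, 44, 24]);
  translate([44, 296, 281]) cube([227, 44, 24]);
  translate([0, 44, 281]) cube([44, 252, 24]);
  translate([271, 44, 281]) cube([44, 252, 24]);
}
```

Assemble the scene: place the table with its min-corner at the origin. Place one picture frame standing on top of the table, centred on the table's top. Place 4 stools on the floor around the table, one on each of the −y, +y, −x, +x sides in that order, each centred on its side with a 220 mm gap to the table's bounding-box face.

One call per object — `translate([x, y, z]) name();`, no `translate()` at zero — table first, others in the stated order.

table();
translate([465, 242, 742]) picture_frame();
translate([637, -560, 0]) stool();
translate([637, 732, 0]) stool();
translate([-535, 86, 0]) stool();
translate([1809, 86, 0]) stool();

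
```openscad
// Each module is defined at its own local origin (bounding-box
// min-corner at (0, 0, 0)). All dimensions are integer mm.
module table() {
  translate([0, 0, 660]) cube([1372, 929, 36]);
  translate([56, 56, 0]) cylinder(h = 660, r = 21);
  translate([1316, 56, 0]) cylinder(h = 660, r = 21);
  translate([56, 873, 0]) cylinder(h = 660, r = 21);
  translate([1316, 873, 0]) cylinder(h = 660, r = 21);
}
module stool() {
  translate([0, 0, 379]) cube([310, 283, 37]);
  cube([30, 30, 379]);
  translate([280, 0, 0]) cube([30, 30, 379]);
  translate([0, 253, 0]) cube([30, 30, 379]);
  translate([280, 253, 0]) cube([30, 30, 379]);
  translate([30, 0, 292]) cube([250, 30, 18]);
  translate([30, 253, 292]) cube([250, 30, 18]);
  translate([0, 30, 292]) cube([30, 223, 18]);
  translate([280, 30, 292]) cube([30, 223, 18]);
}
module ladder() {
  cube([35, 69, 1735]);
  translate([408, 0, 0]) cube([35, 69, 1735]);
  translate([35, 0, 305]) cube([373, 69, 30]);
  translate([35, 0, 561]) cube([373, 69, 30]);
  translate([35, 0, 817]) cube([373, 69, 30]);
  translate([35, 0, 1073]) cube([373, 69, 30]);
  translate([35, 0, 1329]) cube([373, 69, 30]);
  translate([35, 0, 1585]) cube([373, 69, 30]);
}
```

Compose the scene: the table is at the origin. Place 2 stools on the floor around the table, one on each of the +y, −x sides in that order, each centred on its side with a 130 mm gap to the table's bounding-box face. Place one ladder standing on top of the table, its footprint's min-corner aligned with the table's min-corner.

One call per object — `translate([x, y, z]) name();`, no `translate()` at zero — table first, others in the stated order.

table();
translate([531, 1059, 0]) stool();
translate([-440, 323, 0]) stool();
translate([0, 0, 696]) ladder();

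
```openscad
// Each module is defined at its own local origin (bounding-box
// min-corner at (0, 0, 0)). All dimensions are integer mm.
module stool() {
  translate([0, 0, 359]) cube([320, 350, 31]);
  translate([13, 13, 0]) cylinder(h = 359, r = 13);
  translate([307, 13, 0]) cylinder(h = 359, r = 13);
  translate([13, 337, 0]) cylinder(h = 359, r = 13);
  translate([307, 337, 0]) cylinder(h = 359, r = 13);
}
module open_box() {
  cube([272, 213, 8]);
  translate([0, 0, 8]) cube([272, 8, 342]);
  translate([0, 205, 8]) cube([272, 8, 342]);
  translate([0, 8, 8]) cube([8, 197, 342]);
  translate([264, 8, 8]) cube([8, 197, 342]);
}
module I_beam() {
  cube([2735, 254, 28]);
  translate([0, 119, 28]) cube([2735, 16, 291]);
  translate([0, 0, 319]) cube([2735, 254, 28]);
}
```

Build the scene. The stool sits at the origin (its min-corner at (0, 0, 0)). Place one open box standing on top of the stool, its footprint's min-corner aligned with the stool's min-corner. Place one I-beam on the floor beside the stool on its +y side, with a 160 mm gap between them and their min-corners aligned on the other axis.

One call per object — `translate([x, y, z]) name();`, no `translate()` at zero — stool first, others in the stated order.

stool();
translate([0, 0, 390]) open_box();
translate([0, 510, 0]) I_beam();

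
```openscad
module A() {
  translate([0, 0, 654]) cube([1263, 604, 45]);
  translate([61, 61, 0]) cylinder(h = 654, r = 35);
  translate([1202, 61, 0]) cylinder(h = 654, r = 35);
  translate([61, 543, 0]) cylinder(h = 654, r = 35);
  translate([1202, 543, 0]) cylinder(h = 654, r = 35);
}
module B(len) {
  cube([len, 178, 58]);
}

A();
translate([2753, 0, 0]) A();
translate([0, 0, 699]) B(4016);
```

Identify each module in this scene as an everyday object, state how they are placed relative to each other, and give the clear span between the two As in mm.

Second table starts at x = 2753; first ends at x = 1263; clear span = 2753 − 1263 = 1490 mm.

A is a table. B is a beam. A beam spans the tops of two tables. The clear span between the two tables is 1490 mm.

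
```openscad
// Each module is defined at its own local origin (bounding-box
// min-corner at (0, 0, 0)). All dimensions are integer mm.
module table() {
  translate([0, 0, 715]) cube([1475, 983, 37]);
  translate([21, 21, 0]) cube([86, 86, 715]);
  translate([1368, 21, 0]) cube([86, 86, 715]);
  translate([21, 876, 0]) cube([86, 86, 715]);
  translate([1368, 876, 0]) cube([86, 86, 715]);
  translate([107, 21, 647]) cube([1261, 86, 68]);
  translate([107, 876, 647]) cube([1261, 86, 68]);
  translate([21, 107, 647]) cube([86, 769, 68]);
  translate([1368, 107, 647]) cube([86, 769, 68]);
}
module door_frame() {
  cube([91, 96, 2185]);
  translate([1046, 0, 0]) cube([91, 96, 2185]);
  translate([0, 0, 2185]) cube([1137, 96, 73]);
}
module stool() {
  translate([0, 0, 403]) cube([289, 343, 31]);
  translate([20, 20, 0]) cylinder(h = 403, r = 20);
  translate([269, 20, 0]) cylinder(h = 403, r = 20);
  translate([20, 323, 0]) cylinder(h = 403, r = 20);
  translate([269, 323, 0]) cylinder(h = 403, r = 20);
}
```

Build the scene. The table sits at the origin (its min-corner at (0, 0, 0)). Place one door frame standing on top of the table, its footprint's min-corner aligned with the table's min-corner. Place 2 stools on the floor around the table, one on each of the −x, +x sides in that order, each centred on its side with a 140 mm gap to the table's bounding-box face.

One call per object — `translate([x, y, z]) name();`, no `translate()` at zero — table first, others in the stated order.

table();
translate([0, 0, 752]) door_frame();
translate([-429, 320, 0]) stool();
translate([1615, 320, 0]) stool();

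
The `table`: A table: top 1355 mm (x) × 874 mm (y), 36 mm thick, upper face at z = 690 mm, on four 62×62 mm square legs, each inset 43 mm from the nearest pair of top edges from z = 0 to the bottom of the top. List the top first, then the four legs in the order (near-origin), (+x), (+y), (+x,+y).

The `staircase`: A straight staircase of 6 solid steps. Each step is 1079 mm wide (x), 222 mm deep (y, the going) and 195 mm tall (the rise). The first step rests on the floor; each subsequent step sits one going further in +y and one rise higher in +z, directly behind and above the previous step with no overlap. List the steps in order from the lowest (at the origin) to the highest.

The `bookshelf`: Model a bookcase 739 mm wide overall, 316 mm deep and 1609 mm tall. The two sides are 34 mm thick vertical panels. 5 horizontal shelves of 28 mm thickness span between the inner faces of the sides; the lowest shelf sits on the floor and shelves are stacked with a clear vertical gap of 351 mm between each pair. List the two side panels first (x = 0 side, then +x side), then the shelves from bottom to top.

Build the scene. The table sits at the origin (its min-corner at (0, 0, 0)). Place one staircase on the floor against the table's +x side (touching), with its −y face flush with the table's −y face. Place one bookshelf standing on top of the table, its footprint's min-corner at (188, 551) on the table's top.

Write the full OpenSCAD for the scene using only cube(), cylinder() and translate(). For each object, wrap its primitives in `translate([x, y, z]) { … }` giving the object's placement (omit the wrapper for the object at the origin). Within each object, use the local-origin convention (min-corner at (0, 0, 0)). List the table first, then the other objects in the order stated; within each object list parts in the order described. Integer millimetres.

translate([0, 0, 654]) cube([1355, 874, 36]);
translate([43, 43, 0]) cube([62, 62, 654]);
translate([1250, 43, 0]) cube([62, 62, 654]);
translate([43, 769, 0]) cube([62, 62, 654]);
translate([1250, 769, 0]) cube([62, 62, 654]);
translate([1355, 0, 0]) {
  cube([1079, 222, 195]);
  translate([0, 222, 195]) cube([1079, 222, 195]);
  translate([0, 444, 390]) cube([1079, 222, 195]);
  translate([0, 666, 585]) cube([1079, 222, 195]);
  translate([0, 888, 780]) cube([1079, 222, 195]);
  translate([0, 1110, 975]) cube([1079, 222, 195]);
}
translate([188, 551, 690]) {
  cube([34, 316, 1609]);
  translate([705, 0, 0]) cube([34, 316, 1609]);
  translate([34, 0, 0]) cube([671, 316, 28]);
  translate([34, 0, 379]) cube([671, 316, 28]);
  translate([34, 0, 758]) cube([671, 316, 28]);
  translate([34, 0, 1137]) cube([671, 316, 28]);
  translate([34, 0, 1516]) cube([671, 316, 28]);
}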